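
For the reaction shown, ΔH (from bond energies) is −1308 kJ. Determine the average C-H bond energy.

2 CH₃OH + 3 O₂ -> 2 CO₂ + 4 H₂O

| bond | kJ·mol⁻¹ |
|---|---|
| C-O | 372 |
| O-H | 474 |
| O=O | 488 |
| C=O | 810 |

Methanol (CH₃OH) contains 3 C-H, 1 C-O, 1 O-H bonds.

D(C-H) ≈ 428 kJ/mol

Let D be the C-H bond energy.
Σ(broken) = 6×D + 2×372 + 2×474 + 3×488 = 3156 + 6D
Σ(formed) = 4×810 + 8×474 = 7032
ΔH = Σ(broken) − Σ(formed) = (3156 + 6D) − (7032) = −3876 + 6D
Setting this equal to −1308 kJ gives 6D = 2568, so D = 428 kJ/mol.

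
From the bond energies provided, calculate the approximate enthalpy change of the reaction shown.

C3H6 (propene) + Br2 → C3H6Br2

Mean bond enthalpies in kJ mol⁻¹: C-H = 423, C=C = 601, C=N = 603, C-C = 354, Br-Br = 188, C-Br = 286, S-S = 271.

ΔH ≈ −137 kJ

Bonds broken (reactants):
  Br-Br: 1 × 188 = 188
  C-C: 1 × 354 = 354
  C-H: 6 × 423 = 2538
  C=C: 1 × 601 = 601
  Σ(broken) = 3681 kJ
Bonds formed (products):
  C-Br: 2 × 286 = 572
  C-C: 2 × 354 = 708
  C-H: 6 × 423 = 2538
  Σ(formed) = 3818 kJ
ΔH = Σ(broken) − Σ(formed) = 3681 − 3818 = −137 kJ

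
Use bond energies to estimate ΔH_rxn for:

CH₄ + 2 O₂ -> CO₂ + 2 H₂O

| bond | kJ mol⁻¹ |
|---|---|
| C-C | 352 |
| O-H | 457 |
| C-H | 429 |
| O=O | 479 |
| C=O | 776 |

Bonds broken (reactants):
  C-H: 4 × 429 = 1716
  O=O: 2 × 479 = 958
  Σ(broken) = 2674 kJ
Bonds formed (products):
  C=O: 2 × 776 = 1552
  O-H: 4 × 457 = 1828
  Σ(formed) = 3380 kJ
ΔH = Σ(broken) − Σ(formed) = 2674 − 3380 = −706 kJ

ΔH ≈ −706 kJ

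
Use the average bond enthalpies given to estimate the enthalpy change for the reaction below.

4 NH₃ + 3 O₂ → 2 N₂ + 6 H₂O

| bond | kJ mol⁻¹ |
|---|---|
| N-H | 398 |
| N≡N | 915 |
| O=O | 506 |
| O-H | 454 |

Bonds broken (reactants):
  N-H: 12 × 398 = 4776
  O=O: 3 × 506 = 1518
  Σ(broken) = 6294 kJ
Bonds formed (products):
  N≡N: 2 × 915 = 1830
  O-H: 12 × 454 = 5448
  Σ(formed) = 7278 kJ
ΔH = Σ(broken) − Σ(formed) = 6294 − 7278 = −984 kJ

ΔH ≈ −984 kJ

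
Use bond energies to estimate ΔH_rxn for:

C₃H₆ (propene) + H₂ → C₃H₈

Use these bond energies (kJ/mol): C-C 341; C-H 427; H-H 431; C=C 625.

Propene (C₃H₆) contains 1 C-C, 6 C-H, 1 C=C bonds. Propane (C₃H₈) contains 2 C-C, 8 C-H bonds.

ΔH ≈ −139 kJ

Bonds broken (reactants):
  C-C: 1 × 341 = 341
  C-H: 6 × 427 = 2562
  C=C: 1 × 625 = 625
  H-H: 1 × 431 = 431
  Σ(broken) = 3959 kJ
Bonds formed (products):
  C-C: 2 × 341 = 682
  C-H: 8 × 427 = 3416
  Σ(formed) = 4098 kJ
ΔH = Σ(broken) − Σ(formed) = 3959 − 4098 = −139 kJ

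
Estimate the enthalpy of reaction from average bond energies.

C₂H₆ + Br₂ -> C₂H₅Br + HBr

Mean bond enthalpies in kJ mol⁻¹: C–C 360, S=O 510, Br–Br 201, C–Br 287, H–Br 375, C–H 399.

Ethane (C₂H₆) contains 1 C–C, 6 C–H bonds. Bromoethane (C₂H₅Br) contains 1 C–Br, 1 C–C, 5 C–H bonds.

Bonds broken (reactants):
  Br–Br: 1 × 201 = 201
  C–C: 1 × 360 = 360
  C–H: 6 × 399 = 2394
  Σ(broken) = 2955 kJ
Bonds formed (products):
  C–Br: 1 × 287 = 287
  C–C: 1 × 360 = 360
  C–H: 5 × 399 = 1995
  H–Br: 1 × 375 = 375
  Σ(formed) = 3017 kJ
ΔH = Σ(broken) − Σ(formed) = 2955 − 3017 = −62 kJ

ΔH ≈ −62 kJ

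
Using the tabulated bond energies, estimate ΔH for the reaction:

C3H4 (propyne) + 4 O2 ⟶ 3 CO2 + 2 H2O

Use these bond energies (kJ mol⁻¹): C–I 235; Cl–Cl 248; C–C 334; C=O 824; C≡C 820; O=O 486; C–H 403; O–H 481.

Bonds broken (reactants):
  C≡C: 1 × 820 = 820
  C–C: 1 × 334 = 334
  C–H: 4 × 403 = 1612
  O=O: 4 × 486 = 1944
  Σ(broken) = 4710 kJ
Bonds formed (products):
  C=O: 6 × 824 = 4944
  O–H: 4 × 481 = 1924
  Σ(formed) = 6868 kJ
ΔH = Σ(broken) − Σ(formed) = 4710 − 6868 = −2158 kJ

ΔH ≈ −2158 kJ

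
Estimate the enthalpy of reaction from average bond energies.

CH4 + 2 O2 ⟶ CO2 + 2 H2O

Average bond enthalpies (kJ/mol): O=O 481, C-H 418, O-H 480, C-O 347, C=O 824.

ΔH ≈ −934 kJ

Bonds broken (reactants):
  C-H: 4 × 418 = 1672
  O=O: 2 × 481 = 962
  Σ(broken) = 2634 kJ
Bonds formed (products):
  C=O: 2 × 824 = 1648
  O-H: 4 × 480 = 1920
  Σ(formed) = 3568 kJ
ΔH = Σ(broken) − Σ(formed) = 2634 − 3568 = −934 kJ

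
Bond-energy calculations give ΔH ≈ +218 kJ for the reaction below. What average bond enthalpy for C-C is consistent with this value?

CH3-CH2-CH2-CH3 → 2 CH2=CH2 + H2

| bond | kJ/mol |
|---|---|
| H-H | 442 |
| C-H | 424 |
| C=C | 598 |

D(C-C) ≈ 336 kJ/mol

Let D be the C-C bond energy.
Σ(broken) = 3×D + 10×424 = 4240 + 3D
Σ(formed) = 8×424 + 2×598 + 1×442 = 5030
ΔH = Σ(broken) − Σ(formed) = (4240 + 3D) − (5030) = −790 + 3D
Setting this equal to +218 kJ gives 3D = 1008, so D = 336 kJ/mol.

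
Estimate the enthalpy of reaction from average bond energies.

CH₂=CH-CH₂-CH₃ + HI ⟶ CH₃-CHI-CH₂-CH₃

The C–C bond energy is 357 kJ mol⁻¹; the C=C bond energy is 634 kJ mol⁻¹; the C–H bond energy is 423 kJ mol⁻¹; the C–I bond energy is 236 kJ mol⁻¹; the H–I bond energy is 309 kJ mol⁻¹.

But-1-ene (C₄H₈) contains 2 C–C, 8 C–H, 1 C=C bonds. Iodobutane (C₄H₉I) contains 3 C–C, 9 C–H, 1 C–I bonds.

ΔH ≈ −73 kJ

Bonds broken (reactants):
  C–C: 2 × 357 = 714
  C–H: 8 × 423 = 3384
  C=C: 1 × 634 = 634
  H–I: 1 × 309 = 309
  Σ(broken) = 5041 kJ
Bonds formed (products):
  C–C: 3 × 357 = 1071
  C–H: 9 × 423 = 3807
  C–I: 1 × 236 = 236
  Σ(formed) = 5114 kJ
ΔH = Σ(broken) − Σ(formed) = 5041 − 5114 = −73 kJ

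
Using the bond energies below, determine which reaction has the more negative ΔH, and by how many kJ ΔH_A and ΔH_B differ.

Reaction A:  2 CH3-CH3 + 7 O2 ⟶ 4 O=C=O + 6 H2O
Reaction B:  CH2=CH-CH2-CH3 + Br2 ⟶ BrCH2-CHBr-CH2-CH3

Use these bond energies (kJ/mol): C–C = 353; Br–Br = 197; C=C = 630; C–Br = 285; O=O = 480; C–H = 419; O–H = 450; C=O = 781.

Reaction A:
  Bonds broken (reactants):
    C–C: 2 × 353 = 706
    C–H: 12 × 419 = 5028
    O=O: 7 × 480 = 3360
    Σ(broken) = 9094 kJ
  Bonds formed (products):
    C=O: 8 × 781 = 6248
    O–H: 12 × 450 = 5400
    Σ(formed) = 11648 kJ
  ΔH_A = 9094 − 11648 = −2554 kJ
Reaction B:
  Bonds broken (reactants):
    Br–Br: 1 × 197 = 197
    C–C: 2 × 353 = 706
    C–H: 8 × 419 = 3352
    C=C: 1 × 630 = 630
    Σ(broken) = 4885 kJ
  Bonds formed (products):
    C–Br: 2 × 285 = 570
    C–C: 3 × 353 = 1059
    C–H: 8 × 419 = 3352
    Σ(formed) = 4981 kJ
  ΔH_B = 4885 − 4981 = −96 kJ
ΔH_A − ΔH_B = −2458 kJ, so reaction A has the more negative ΔH; |ΔH_A − ΔH_B| = 2458 kJ.

Reaction A, by 2458 kJ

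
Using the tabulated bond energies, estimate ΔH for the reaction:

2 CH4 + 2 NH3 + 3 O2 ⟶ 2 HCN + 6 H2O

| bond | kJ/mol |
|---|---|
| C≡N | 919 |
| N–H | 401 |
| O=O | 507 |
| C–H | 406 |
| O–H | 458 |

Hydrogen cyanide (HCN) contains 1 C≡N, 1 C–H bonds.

ΔH ≈ −971 kJ

Bonds broken (reactants):
  C–H: 8 × 406 = 3248
  N–H: 6 × 401 = 2406
  O=O: 3 × 507 = 1521
  Σ(broken) = 7175 kJ
Bonds formed (products):
  C≡N: 2 × 919 = 1838
  C–H: 2 × 406 = 812
  O–H: 12 × 458 = 5496
  Σ(formed) = 8146 kJ
ΔH = Σ(broken) − Σ(formed) = 7175 − 8146 = −971 kJ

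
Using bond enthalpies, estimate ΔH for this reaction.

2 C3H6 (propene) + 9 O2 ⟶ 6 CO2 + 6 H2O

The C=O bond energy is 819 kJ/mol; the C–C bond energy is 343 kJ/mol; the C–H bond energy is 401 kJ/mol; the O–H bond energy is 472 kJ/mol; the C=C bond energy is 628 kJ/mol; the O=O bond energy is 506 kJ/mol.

ΔH ≈ −4184 kJ

Bonds broken (reactants):
  C–C: 2 × 343 = 686
  C–H: 12 × 401 = 4812
  C=C: 2 × 628 = 1256
  O=O: 9 × 506 = 4554
  Σ(broken) = 11308 kJ
Bonds formed (products):
  C=O: 12 × 819 = 9828
  O–H: 12 × 472 = 5664
  Σ(formed) = 15492 kJ
ΔH = Σ(broken) − Σ(formed) = 11308 − 15492 = −4184 kJ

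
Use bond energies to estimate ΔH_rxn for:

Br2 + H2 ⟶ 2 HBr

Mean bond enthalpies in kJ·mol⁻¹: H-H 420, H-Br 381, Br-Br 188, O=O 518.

Bonds broken (reactants):
  Br-Br: 1 × 188 = 188
  H-H: 1 × 420 = 420
  Σ(broken) = 608 kJ
Bonds formed (products):
  H-Br: 2 × 381 = 762
  Σ(formed) = 762 kJ
ΔH = Σ(broken) − Σ(formed) = 608 − 762 = −154 kJ

ΔH ≈ −154 kJ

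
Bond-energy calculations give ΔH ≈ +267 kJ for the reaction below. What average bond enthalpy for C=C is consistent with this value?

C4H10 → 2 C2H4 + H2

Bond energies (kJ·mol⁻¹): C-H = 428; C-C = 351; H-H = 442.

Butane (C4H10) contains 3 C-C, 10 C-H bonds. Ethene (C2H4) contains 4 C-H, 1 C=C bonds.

Let D be the C=C bond energy.
Σ(broken) = 3×351 + 10×428 = 5333
Σ(formed) = 8×428 + 2×D + 1×442 = 3866 + 2D
ΔH = Σ(broken) − Σ(formed) = (5333) − (3866 + 2D) = +1467 − 2D
Setting this equal to +267 kJ gives 2D = 1200, so D = 600 kJ/mol.

D(C=C) ≈ 600 kJ/mol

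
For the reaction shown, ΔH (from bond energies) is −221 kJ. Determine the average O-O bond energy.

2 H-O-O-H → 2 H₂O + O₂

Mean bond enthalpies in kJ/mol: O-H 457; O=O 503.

Let D be the O-O bond energy.
Σ(broken) = 4×457 + 2×D = 1828 + 2D
Σ(formed) = 4×457 + 1×503 = 2331
ΔH = Σ(broken) − Σ(formed) = (1828 + 2D) − (2331) = −503 + 2D
Setting this equal to −221 kJ gives 2D = 282, so D = 141 kJ/mol.

D(O-O) ≈ 141 kJ/mol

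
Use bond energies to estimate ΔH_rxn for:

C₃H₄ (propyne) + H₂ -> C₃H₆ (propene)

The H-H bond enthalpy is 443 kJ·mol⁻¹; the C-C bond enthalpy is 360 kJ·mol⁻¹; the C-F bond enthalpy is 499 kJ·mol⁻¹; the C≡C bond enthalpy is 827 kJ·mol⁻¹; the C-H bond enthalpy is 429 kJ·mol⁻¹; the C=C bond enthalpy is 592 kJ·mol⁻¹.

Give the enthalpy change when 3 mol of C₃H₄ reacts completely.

Bonds broken (reactants):
  C≡C: 1 × 827 = 827
  C-C: 1 × 360 = 360
  C-H: 4 × 429 = 1716
  H-H: 1 × 443 = 443
  Σ(broken) = 3346 kJ
Bonds formed (products):
  C-C: 1 × 360 = 360
  C-H: 6 × 429 = 2574
  C=C: 1 × 592 = 592
  Σ(formed) = 3526 kJ
ΔH = Σ(broken) − Σ(formed) = 3346 − 3526 = −180 kJ
For 3× the reaction as written: 3 × (−180) = −540 kJ

ΔH = −540 kJ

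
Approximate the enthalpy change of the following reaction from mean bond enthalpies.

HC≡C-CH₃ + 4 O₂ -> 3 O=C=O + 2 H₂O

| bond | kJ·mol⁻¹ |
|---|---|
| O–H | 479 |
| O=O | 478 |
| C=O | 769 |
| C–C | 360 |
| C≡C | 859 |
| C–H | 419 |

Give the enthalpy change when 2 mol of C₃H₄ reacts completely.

Bonds broken (reactants):
  C≡C: 1 × 859 = 859
  C–C: 1 × 360 = 360
  C–H: 4 × 419 = 1676
  O=O: 4 × 478 = 1912
  Σ(broken) = 4807 kJ
Bonds formed (products):
  C=O: 6 × 769 = 4614
  O–H: 4 × 479 = 1916
  Σ(formed) = 6530 kJ
ΔH = Σ(broken) − Σ(formed) = 4807 − 6530 = −1723 kJ
For 2× the reaction as written: 2 × (−1723) = −3446 kJ

ΔH = −3446 kJ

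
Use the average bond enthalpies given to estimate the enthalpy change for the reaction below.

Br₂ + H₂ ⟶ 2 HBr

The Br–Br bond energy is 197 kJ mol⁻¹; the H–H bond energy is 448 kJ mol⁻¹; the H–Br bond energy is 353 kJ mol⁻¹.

Bonds broken (reactants):
  Br–Br: 1 × 197 = 197
  H–H: 1 × 448 = 448
  Σ(broken) = 645 kJ
Bonds formed (products):
  H–Br: 2 × 353 = 706
  Σ(formed) = 706 kJ
ΔH = Σ(broken) − Σ(formed) = 645 − 706 = −61 kJ

ΔH ≈ −61 kJ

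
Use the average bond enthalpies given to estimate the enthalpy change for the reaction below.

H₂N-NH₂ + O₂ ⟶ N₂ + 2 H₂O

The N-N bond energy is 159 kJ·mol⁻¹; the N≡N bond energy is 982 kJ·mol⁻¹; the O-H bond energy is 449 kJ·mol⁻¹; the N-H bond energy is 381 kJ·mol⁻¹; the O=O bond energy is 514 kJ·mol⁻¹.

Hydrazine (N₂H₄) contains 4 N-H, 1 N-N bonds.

ΔH ≈ −581 kJ

Bonds broken (reactants):
  N-H: 4 × 381 = 1524
  N-N: 1 × 159 = 159
  O=O: 1 × 514 = 514
  Σ(broken) = 2197 kJ
Bonds formed (products):
  N≡N: 1 × 982 = 982
  O-H: 4 × 449 = 1796
  Σ(formed) = 2778 kJ
ΔH = Σ(broken) − Σ(formed) = 2197 − 2778 = −581 kJ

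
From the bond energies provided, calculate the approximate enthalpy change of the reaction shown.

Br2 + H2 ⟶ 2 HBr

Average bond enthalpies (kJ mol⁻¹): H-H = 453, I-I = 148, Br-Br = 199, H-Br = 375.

Bonds broken (reactants):
  Br-Br: 1 × 199 = 199
  H-H: 1 × 453 = 453
  Σ(broken) = 652 kJ
Bonds formed (products):
  H-Br: 2 × 375 = 750
  Σ(formed) = 750 kJ
ΔH = Σ(broken) − Σ(formed) = 652 − 750 = −98 kJ

ΔH ≈ −98 kJ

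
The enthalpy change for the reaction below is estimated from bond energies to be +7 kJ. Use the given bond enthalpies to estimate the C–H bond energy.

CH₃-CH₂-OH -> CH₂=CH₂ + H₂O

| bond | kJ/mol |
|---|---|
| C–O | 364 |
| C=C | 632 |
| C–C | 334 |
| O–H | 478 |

Let D be the C–H bond energy.
Σ(broken) = 1×334 + 5×D + 1×364 + 1×478 = 1176 + 5D
Σ(formed) = 4×D + 1×632 + 2×478 = 1588 + 4D
ΔH = Σ(broken) − Σ(formed) = (1176 + 5D) − (1588 + 4D) = −412 + D
Setting this equal to +7 kJ gives D = 419 kJ/mol.

D(C–H) ≈ 419 kJ/mol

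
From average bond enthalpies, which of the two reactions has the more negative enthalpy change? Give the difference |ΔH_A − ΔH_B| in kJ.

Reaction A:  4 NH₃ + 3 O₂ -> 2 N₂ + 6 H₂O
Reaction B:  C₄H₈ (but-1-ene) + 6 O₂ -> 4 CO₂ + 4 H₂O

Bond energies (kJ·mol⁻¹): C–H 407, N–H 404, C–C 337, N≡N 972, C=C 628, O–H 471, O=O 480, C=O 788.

Reaction B, by 1326 kJ

Reaction A:
  Bonds broken (reactants):
    N–H: 12 × 404 = 4848
    O=O: 3 × 480 = 1440
    Σ(broken) = 6288 kJ
  Bonds formed (products):
    N≡N: 2 × 972 = 1944
    O–H: 12 × 471 = 5652
    Σ(formed) = 7596 kJ
  ΔH_A = 6288 − 7596 = −1308 kJ
Reaction B:
  Bonds broken (reactants):
    C–C: 2 × 337 = 674
    C–H: 8 × 407 = 3256
    C=C: 1 × 628 = 628
    O=O: 6 × 480 = 2880
    Σ(broken) = 7438 kJ
  Bonds formed (products):
    C=O: 8 × 788 = 6304
    O–H: 8 × 471 = 3768
    Σ(formed) = 10072 kJ
  ΔH_B = 7438 − 10072 = −2634 kJ
ΔH_A − ΔH_B = +1326 kJ, so reaction B has the more negative ΔH; |ΔH_A − ΔH_B| = 1326 kJ.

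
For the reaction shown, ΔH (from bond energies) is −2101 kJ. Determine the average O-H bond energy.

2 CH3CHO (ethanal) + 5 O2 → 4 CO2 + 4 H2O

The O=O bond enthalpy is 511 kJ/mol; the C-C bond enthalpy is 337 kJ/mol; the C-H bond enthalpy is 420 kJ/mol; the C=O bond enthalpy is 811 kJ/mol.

D(O-H) ≈ 478 kJ/mol

Let D be the O-H bond energy.
Σ(broken) = 2×337 + 8×420 + 2×811 + 5×511 = 8211
Σ(formed) = 8×811 + 8×D = 6488 + 8D
ΔH = Σ(broken) − Σ(formed) = (8211) − (6488 + 8D) = +1723 − 8D
Setting this equal to −2101 kJ gives 8D = 3824, so D = 478 kJ/mol.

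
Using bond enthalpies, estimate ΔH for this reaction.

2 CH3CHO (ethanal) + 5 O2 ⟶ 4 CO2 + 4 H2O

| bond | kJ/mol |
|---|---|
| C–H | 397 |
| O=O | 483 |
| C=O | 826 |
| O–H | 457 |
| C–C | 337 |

ΔH ≈ −2347 kJ

Bonds broken (reactants):
  C–C: 2 × 337 = 674
  C–H: 8 × 397 = 3176
  C=O: 2 × 826 = 1652
  O=O: 5 × 483 = 2415
  Σ(broken) = 7917 kJ
Bonds formed (products):
  C=O: 8 × 826 = 6608
  O–H: 8 × 457 = 3656
  Σ(formed) = 10264 kJ
ΔH = Σ(broken) − Σ(formed) = 7917 − 10264 = −2347 kJ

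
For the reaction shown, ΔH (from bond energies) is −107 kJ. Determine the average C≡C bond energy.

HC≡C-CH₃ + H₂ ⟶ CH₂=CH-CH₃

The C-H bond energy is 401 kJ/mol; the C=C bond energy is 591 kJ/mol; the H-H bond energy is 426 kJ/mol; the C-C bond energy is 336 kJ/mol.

D(C≡C) ≈ 860 kJ/mol

Let D be the C≡C bond energy.
Σ(broken) = 1×D + 1×336 + 4×401 + 1×426 = 2366 + D
Σ(formed) = 1×336 + 6×401 + 1×591 = 3333
ΔH = Σ(broken) − Σ(formed) = (2366 + D) − (3333) = −967 + D
Setting this equal to −107 kJ gives D = 860 kJ/mol.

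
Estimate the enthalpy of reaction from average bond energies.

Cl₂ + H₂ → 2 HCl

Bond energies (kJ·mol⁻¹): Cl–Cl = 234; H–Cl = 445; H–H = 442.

ΔH ≈ −214 kJ

Bonds broken (reactants):
  Cl–Cl: 1 × 234 = 234
  H–H: 1 × 442 = 442
  Σ(broken) = 676 kJ
Bonds formed (products):
  H–Cl: 2 × 445 = 890
  Σ(formed) = 890 kJ
ΔH = Σ(broken) − Σ(formed) = 676 − 890 = −214 kJ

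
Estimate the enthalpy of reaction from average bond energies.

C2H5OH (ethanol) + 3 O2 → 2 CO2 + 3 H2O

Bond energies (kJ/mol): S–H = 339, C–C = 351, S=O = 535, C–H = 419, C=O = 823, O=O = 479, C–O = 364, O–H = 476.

Bonds broken (reactants):
  C–C: 1 × 351 = 351
  C–H: 5 × 419 = 2095
  C–O: 1 × 364 = 364
  O–H: 1 × 476 = 476
  O=O: 3 × 479 = 1437
  Σ(broken) = 4723 kJ
Bonds formed (products):
  C=O: 4 × 823 = 3292
  O–H: 6 × 476 = 2856
  Σ(formed) = 6148 kJ
ΔH = Σ(broken) − Σ(formed) = 4723 − 6148 = −1425 kJ

ΔH ≈ −1425 kJ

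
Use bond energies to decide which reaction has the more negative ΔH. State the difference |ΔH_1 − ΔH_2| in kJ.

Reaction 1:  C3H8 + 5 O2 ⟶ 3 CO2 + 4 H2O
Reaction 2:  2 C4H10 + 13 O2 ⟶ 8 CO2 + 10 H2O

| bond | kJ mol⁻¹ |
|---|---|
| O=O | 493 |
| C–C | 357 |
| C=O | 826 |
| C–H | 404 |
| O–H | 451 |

Reaction 1:
  Bonds broken (reactants):
    C–C: 2 × 357 = 714
    C–H: 8 × 404 = 3232
    O=O: 5 × 493 = 2465
    Σ(broken) = 6411 kJ
  Bonds formed (products):
    C=O: 6 × 826 = 4956
    O–H: 8 × 451 = 3608
    Σ(formed) = 8564 kJ
  ΔH_1 = 6411 − 8564 = −2153 kJ
Reaction 2:
  Bonds broken (reactants):
    C–C: 6 × 357 = 2142
    C–H: 20 × 404 = 8080
    O=O: 13 × 493 = 6409
    Σ(broken) = 16631 kJ
  Bonds formed (products):
    C=O: 16 × 826 = 13216
    O–H: 20 × 451 = 9020
    Σ(formed) = 22236 kJ
  ΔH_2 = 16631 − 22236 = −5605 kJ
ΔH_1 − ΔH_2 = +3452 kJ, so reaction 2 has the more negative ΔH; |ΔH_1 − ΔH_2| = 3452 kJ.

Reaction 2, by 3452 kJ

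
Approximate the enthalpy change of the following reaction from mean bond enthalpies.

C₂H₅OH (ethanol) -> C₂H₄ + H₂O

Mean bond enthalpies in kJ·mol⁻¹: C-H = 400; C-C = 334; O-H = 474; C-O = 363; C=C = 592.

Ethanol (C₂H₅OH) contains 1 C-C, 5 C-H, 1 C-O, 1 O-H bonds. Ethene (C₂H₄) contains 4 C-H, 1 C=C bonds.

Bonds broken (reactants):
  C-C: 1 × 334 = 334
  C-H: 5 × 400 = 2000
  C-O: 1 × 363 = 363
  O-H: 1 × 474 = 474
  Σ(broken) = 3171 kJ
Bonds formed (products):
  C-H: 4 × 400 = 1600
  C=C: 1 × 592 = 592
  O-H: 2 × 474 = 948
  Σ(formed) = 3140 kJ
ΔH = Σ(broken) − Σ(formed) = 3171 − 3140 = +31 kJ

ΔH ≈ +31 kJ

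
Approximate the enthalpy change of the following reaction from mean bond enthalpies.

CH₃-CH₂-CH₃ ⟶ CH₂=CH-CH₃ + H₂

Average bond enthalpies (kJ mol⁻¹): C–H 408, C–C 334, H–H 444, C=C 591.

ΔH ≈ +115 kJ

Bonds broken (reactants):
  C–C: 2 × 334 = 668
  C–H: 8 × 408 = 3264
  Σ(broken) = 3932 kJ
Bonds formed (products):
  C–C: 1 × 334 = 334
  C–H: 6 × 408 = 2448
  C=C: 1 × 591 = 591
  H–H: 1 × 444 = 444
  Σ(formed) = 3817 kJ
ΔH = Σ(broken) − Σ(formed) = 3932 − 3817 = +115 kJ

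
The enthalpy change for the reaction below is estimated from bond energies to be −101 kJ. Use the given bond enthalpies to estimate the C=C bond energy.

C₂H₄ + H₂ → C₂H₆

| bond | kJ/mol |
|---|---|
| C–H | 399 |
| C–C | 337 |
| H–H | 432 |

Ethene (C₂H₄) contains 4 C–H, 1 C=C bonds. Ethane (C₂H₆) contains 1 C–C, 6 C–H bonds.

Let D be the C=C bond energy.
Σ(broken) = 4×399 + 1×D + 1×432 = 2028 + D
Σ(formed) = 1×337 + 6×399 = 2731
ΔH = Σ(broken) − Σ(formed) = (2028 + D) − (2731) = −703 + D
Setting this equal to −101 kJ gives D = 602 kJ/mol.

D(C=C) ≈ 602 kJ/mol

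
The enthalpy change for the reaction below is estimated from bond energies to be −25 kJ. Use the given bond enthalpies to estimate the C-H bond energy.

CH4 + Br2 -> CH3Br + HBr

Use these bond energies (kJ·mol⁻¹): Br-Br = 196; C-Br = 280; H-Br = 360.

D(C-H) ≈ 419 kJ/mol

Let D be the C-H bond energy.
Σ(broken) = 1×196 + 4×D = 196 + 4D
Σ(formed) = 1×280 + 3×D + 1×360 = 640 + 3D
ΔH = Σ(broken) − Σ(formed) = (196 + 4D) − (640 + 3D) = −444 + D
Setting this equal to −25 kJ gives D = 419 kJ/mol.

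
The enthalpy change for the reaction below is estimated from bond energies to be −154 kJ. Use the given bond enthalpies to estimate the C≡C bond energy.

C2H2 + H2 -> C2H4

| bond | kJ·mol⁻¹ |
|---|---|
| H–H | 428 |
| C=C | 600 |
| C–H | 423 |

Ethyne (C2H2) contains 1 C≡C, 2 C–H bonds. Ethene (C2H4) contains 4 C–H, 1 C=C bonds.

Let D be the C≡C bond energy.
Σ(broken) = 1×D + 2×423 + 1×428 = 1274 + D
Σ(formed) = 4×423 + 1×600 = 2292
ΔH = Σ(broken) − Σ(formed) = (1274 + D) − (2292) = −1018 + D
Setting this equal to −154 kJ gives D = 864 kJ/mol.

D(C≡C) ≈ 864 kJ/mol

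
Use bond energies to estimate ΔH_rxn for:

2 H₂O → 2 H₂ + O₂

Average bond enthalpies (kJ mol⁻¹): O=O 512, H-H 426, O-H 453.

Bonds broken (reactants):
  O-H: 4 × 453 = 1812
  Σ(broken) = 1812 kJ
Bonds formed (products):
  H-H: 2 × 426 = 852
  O=O: 1 × 512 = 512
  Σ(formed) = 1364 kJ
ΔH = Σ(broken) − Σ(formed) = 1812 − 1364 = +448 kJ

ΔH ≈ +448 kJ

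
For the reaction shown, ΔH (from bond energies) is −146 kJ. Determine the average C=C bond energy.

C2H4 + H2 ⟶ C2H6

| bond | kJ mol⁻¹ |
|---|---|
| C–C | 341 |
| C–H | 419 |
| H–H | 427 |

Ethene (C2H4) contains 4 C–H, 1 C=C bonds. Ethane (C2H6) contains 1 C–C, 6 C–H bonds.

D(C=C) ≈ 606 kJ/mol

Let D be the C=C bond energy.
Σ(broken) = 4×419 + 1×D + 1×427 = 2103 + D
Σ(formed) = 1×341 + 6×419 = 2855
ΔH = Σ(broken) − Σ(formed) = (2103 + D) − (2855) = −752 + D
Setting this equal to −146 kJ gives D = 606 kJ/mol.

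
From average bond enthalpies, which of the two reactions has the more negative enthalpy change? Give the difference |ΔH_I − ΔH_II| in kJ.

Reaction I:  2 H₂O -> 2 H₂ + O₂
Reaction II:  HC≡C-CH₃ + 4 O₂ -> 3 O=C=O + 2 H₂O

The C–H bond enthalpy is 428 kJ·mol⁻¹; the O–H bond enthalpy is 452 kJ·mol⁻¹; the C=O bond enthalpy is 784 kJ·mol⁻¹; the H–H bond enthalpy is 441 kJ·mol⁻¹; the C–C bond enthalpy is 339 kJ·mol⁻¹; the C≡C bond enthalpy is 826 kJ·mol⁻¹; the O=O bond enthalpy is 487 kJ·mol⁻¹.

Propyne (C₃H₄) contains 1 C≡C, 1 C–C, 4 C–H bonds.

Reaction I:
  Bonds broken (reactants):
    O–H: 4 × 452 = 1808
    Σ(broken) = 1808 kJ
  Bonds formed (products):
    H–H: 2 × 441 = 882
    O=O: 1 × 487 = 487
    Σ(formed) = 1369 kJ
  ΔH_I = 1808 − 1369 = +439 kJ
Reaction II:
  Bonds broken (reactants):
    C≡C: 1 × 826 = 826
    C–C: 1 × 339 = 339
    C–H: 4 × 428 = 1712
    O=O: 4 × 487 = 1948
    Σ(broken) = 4825 kJ
  Bonds formed (products):
    C=O: 6 × 784 = 4704
    O–H: 4 × 452 = 1808
    Σ(formed) = 6512 kJ
  ΔH_II = 4825 − 6512 = −1687 kJ
ΔH_I − ΔH_II = +2126 kJ, so reaction II has the more negative ΔH; |ΔH_I − ΔH_II| = 2126 kJ.

Reaction II, by 2126 kJ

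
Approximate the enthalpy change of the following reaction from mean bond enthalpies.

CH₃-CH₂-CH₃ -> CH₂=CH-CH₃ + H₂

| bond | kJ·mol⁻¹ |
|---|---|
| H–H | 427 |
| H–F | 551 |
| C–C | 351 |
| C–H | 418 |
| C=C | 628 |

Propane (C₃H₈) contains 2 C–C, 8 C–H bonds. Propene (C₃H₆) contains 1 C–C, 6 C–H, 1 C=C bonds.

Bonds broken (reactants):
  C–C: 2 × 351 = 702
  C–H: 8 × 418 = 3344
  Σ(broken) = 4046 kJ
Bonds formed (products):
  C–C: 1 × 351 = 351
  C–H: 6 × 418 = 2508
  C=C: 1 × 628 = 628
  H–H: 1 × 427 = 427
  Σ(formed) = 3914 kJ
ΔH = Σ(broken) − Σ(formed) = 4046 − 3914 = +132 kJ

ΔH ≈ +132 kJ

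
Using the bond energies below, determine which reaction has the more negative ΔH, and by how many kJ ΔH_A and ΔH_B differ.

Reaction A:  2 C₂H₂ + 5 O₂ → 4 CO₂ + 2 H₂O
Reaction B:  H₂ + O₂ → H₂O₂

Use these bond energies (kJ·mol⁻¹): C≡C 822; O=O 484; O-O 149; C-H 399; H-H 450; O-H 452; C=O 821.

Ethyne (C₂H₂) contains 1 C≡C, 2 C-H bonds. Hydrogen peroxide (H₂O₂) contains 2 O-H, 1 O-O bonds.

Reaction A:
  Bonds broken (reactants):
    C≡C: 2 × 822 = 1644
    C-H: 4 × 399 = 1596
    O=O: 5 × 484 = 2420
    Σ(broken) = 5660 kJ
  Bonds formed (products):
    C=O: 8 × 821 = 6568
    O-H: 4 × 452 = 1808
    Σ(formed) = 8376 kJ
  ΔH_A = 5660 − 8376 = −2716 kJ
Reaction B:
  Bonds broken (reactants):
    H-H: 1 × 450 = 450
    O=O: 1 × 484 = 484
    Σ(broken) = 934 kJ
  Bonds formed (products):
    O-H: 2 × 452 = 904
    O-O: 1 × 149 = 149
    Σ(formed) = 1053 kJ
  ΔH_B = 934 − 1053 = −119 kJ
ΔH_A − ΔH_B = −2597 kJ, so reaction A has the more negative ΔH; |ΔH_A − ΔH_B| = 2597 kJ.

Reaction A, by 2597 kJ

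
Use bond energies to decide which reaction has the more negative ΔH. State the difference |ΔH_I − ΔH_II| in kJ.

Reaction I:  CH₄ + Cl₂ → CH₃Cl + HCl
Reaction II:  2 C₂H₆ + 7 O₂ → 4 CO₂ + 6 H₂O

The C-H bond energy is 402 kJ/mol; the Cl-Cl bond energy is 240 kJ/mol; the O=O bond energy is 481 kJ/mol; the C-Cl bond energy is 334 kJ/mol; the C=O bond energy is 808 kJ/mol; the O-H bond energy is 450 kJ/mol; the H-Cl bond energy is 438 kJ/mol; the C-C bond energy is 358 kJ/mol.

Reaction I:
  Bonds broken (reactants):
    C-H: 4 × 402 = 1608
    Cl-Cl: 1 × 240 = 240
    Σ(broken) = 1848 kJ
  Bonds formed (products):
    C-Cl: 1 × 334 = 334
    C-H: 3 × 402 = 1206
    H-Cl: 1 × 438 = 438
    Σ(formed) = 1978 kJ
  ΔH_I = 1848 − 1978 = −130 kJ
Reaction II:
  Bonds broken (reactants):
    C-C: 2 × 358 = 716
    C-H: 12 × 402 = 4824
    O=O: 7 × 481 = 3367
    Σ(broken) = 8907 kJ
  Bonds formed (products):
    C=O: 8 × 808 = 6464
    O-H: 12 × 450 = 5400
    Σ(formed) = 11864 kJ
  ΔH_II = 8907 − 11864 = −2957 kJ
ΔH_I − ΔH_II = +2827 kJ, so reaction II has the more negative ΔH; |ΔH_I − ΔH_II| = 2827 kJ.

Reaction II, by 2827 kJ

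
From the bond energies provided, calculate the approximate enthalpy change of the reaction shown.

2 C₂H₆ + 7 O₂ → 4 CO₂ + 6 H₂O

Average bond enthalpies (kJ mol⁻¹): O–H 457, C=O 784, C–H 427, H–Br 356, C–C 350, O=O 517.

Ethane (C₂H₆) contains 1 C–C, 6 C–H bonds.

ΔH ≈ −2313 kJ

Bonds broken (reactants):
  C–C: 2 × 350 = 700
  C–H: 12 × 427 = 5124
  O=O: 7 × 517 = 3619
  Σ(broken) = 9443 kJ
Bonds formed (products):
  C=O: 8 × 784 = 6272
  O–H: 12 × 457 = 5484
  Σ(formed) = 11756 kJ
ΔH = Σ(broken) − Σ(formed) = 9443 − 11756 = −2313 kJ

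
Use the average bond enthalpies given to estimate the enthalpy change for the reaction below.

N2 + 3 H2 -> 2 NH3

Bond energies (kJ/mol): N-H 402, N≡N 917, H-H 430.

ΔH ≈ −205 kJ

Bonds broken (reactants):
  H-H: 3 × 430 = 1290
  N≡N: 1 × 917 = 917
  Σ(broken) = 2207 kJ
Bonds formed (products):
  N-H: 6 × 402 = 2412
  Σ(formed) = 2412 kJ
ΔH = Σ(broken) − Σ(formed) = 2207 − 2412 = −205 kJ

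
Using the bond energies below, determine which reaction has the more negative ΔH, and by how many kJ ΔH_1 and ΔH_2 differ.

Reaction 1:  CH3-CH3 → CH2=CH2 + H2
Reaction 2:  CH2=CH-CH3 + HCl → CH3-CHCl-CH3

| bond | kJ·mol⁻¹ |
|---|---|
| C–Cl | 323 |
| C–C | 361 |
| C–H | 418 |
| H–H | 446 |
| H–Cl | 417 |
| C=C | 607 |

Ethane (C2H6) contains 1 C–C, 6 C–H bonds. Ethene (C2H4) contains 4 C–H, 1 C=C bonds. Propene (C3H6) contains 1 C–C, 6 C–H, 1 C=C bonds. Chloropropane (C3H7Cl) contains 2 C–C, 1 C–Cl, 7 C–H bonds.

Reaction 2, by 222 kJ

Reaction 1:
  Bonds broken (reactants):
    C–C: 1 × 361 = 361
    C–H: 6 × 418 = 2508
    Σ(broken) = 2869 kJ
  Bonds formed (products):
    C–H: 4 × 418 = 1672
    C=C: 1 × 607 = 607
    H–H: 1 × 446 = 446
    Σ(formed) = 2725 kJ
  ΔH_1 = 2869 − 2725 = +144 kJ
Reaction 2:
  Bonds broken (reactants):
    C–C: 1 × 361 = 361
    C–H: 6 × 418 = 2508
    C=C: 1 × 607 = 607
    H–Cl: 1 × 417 = 417
    Σ(broken) = 3893 kJ
  Bonds formed (products):
    C–C: 2 × 361 = 722
    C–Cl: 1 × 323 = 323
    C–H: 7 × 418 = 2926
    Σ(formed) = 3971 kJ
  ΔH_2 = 3893 − 3971 = −78 kJ
ΔH_1 − ΔH_2 = +222 kJ, so reaction 2 has the more negative ΔH; |ΔH_1 − ΔH_2| = 222 kJ.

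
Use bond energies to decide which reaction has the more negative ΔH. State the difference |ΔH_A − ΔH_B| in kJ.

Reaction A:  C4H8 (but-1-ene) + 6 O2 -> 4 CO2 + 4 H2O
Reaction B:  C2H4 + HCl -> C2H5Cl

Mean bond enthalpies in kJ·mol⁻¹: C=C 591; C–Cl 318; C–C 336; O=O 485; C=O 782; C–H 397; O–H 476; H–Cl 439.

Reaction A:
  Bonds broken (reactants):
    C–C: 2 × 336 = 672
    C–H: 8 × 397 = 3176
    C=C: 1 × 591 = 591
    O=O: 6 × 485 = 2910
    Σ(broken) = 7349 kJ
  Bonds formed (products):
    C=O: 8 × 782 = 6256
    O–H: 8 × 476 = 3808
    Σ(formed) = 10064 kJ
  ΔH_A = 7349 − 10064 = −2715 kJ
Reaction B:
  Bonds broken (reactants):
    C–H: 4 × 397 = 1588
    C=C: 1 × 591 = 591
    H–Cl: 1 × 439 = 439
    Σ(broken) = 2618 kJ
  Bonds formed (products):
    C–C: 1 × 336 = 336
    C–Cl: 1 × 318 = 318
    C–H: 5 × 397 = 1985
    Σ(formed) = 2639 kJ
  ΔH_B = 2618 − 2639 = −21 kJ
ΔH_A − ΔH_B = −2694 kJ, so reaction A has the more negative ΔH; |ΔH_A − ΔH_B| = 2694 kJ.

Reaction A, by 2694 kJ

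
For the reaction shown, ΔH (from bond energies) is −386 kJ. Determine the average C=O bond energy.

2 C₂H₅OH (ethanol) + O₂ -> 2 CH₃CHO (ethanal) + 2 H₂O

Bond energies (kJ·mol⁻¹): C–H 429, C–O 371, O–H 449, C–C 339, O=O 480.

D(C=O) ≈ 784 kJ/mol

Let D be the C=O bond energy.
Σ(broken) = 2×339 + 10×429 + 2×371 + 2×449 + 1×480 = 7088
Σ(formed) = 2×339 + 8×429 + 2×D + 4×449 = 5906 + 2D
ΔH = Σ(broken) − Σ(formed) = (7088) − (5906 + 2D) = +1182 − 2D
Setting this equal to −386 kJ gives 2D = 1568, so D = 784 kJ/mol.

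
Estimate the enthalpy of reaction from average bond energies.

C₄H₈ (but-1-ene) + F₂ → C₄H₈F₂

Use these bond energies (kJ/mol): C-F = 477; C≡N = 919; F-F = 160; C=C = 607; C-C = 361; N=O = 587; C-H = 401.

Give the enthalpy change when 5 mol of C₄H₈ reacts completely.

ΔH = −2740 kJ

Bonds broken (reactants):
  C-C: 2 × 361 = 722
  C-H: 8 × 401 = 3208
  C=C: 1 × 607 = 607
  F-F: 1 × 160 = 160
  Σ(broken) = 4697 kJ
Bonds formed (products):
  C-C: 3 × 361 = 1083
  C-F: 2 × 477 = 954
  C-H: 8 × 401 = 3208
  Σ(formed) = 5245 kJ
ΔH = Σ(broken) − Σ(formed) = 4697 − 5245 = −548 kJ
For 5× the reaction as written: 5 × (−548) = −2740 kJ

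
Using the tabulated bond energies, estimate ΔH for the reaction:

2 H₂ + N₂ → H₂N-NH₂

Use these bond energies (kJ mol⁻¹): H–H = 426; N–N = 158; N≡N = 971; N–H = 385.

ΔH ≈ +125 kJ

Bonds broken (reactants):
  H–H: 2 × 426 = 852
  N≡N: 1 × 971 = 971
  Σ(broken) = 1823 kJ
Bonds formed (products):
  N–H: 4 × 385 = 1540
  N–N: 1 × 158 = 158
  Σ(formed) = 1698 kJ
ΔH = Σ(broken) − Σ(formed) = 1823 − 1698 = +125 kJ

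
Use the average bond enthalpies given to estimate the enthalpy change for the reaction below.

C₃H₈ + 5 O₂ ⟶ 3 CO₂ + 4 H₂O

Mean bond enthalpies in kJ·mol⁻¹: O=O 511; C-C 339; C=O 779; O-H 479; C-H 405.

ΔH ≈ −2033 kJ

Bonds broken (reactants):
  C-C: 2 × 339 = 678
  C-H: 8 × 405 = 3240
  O=O: 5 × 511 = 2555
  Σ(broken) = 6473 kJ
Bonds formed (products):
  C=O: 6 × 779 = 4674
  O-H: 8 × 479 = 3832
  Σ(formed) = 8506 kJ
ΔH = Σ(broken) − Σ(formed) = 6473 − 8506 = −2033 kJ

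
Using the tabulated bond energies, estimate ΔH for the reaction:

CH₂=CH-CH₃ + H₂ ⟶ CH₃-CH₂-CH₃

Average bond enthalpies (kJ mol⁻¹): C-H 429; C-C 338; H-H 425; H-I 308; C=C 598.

Bonds broken (reactants):
  C-C: 1 × 338 = 338
  C-H: 6 × 429 = 2574
  C=C: 1 × 598 = 598
  H-H: 1 × 425 = 425
  Σ(broken) = 3935 kJ
Bonds formed (products):
  C-C: 2 × 338 = 676
  C-H: 8 × 429 = 3432
  Σ(formed) = 4108 kJ
ΔH = Σ(broken) − Σ(formed) = 3935 − 4108 = −173 kJ

ΔH ≈ −173 kJ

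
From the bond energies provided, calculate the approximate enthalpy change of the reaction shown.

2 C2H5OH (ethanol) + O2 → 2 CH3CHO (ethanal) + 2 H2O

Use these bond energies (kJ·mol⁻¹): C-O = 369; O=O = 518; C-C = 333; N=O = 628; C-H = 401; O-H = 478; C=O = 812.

Bonds broken (reactants):
  C-C: 2 × 333 = 666
  C-H: 10 × 401 = 4010
  C-O: 2 × 369 = 738
  O-H: 2 × 478 = 956
  O=O: 1 × 518 = 518
  Σ(broken) = 6888 kJ
Bonds formed (products):
  C-C: 2 × 333 = 666
  C-H: 8 × 401 = 3208
  C=O: 2 × 812 = 1624
  O-H: 4 × 478 = 1912
  Σ(formed) = 7410 kJ
ΔH = Σ(broken) − Σ(formed) = 6888 − 7410 = −522 kJ

ΔH ≈ −522 kJ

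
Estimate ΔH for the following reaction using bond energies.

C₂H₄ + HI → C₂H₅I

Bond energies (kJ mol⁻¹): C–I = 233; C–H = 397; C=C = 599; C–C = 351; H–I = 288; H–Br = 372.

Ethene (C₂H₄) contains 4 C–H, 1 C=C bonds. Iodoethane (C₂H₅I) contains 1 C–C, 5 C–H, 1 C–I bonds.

ΔH ≈ −94 kJ

Bonds broken (reactants):
  C–H: 4 × 397 = 1588
  C=C: 1 × 599 = 599
  H–I: 1 × 288 = 288
  Σ(broken) = 2475 kJ
Bonds formed (products):
  C–C: 1 × 351 = 351
  C–H: 5 × 397 = 1985
  C–I: 1 × 233 = 233
  Σ(formed) = 2569 kJ
ΔH = Σ(broken) − Σ(formed) = 2475 − 2569 = −94 kJ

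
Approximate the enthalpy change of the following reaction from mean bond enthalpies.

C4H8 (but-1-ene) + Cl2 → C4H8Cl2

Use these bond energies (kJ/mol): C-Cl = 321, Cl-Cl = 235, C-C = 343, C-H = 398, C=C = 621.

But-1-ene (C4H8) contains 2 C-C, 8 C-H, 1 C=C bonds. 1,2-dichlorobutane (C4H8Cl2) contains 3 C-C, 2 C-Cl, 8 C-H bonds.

ΔH ≈ −129 kJ

Bonds broken (reactants):
  C-C: 2 × 343 = 686
  C-H: 8 × 398 = 3184
  C=C: 1 × 621 = 621
  Cl-Cl: 1 × 235 = 235
  Σ(broken) = 4726 kJ
Bonds formed (products):
  C-C: 3 × 343 = 1029
  C-Cl: 2 × 321 = 642
  C-H: 8 × 398 = 3184
  Σ(formed) = 4855 kJ
ΔH = Σ(broken) − Σ(formed) = 4726 − 4855 = −129 kJ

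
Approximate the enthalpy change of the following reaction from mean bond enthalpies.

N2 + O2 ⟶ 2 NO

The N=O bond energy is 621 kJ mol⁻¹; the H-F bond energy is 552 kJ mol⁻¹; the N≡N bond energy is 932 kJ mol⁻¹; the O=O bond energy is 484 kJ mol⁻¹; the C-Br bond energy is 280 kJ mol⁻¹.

Bonds broken (reactants):
  N≡N: 1 × 932 = 932
  O=O: 1 × 484 = 484
  Σ(broken) = 1416 kJ
Bonds formed (products):
  N=O: 2 × 621 = 1242
  Σ(formed) = 1242 kJ
ΔH = Σ(broken) − Σ(formed) = 1416 − 1242 = +174 kJ

ΔH ≈ +174 kJ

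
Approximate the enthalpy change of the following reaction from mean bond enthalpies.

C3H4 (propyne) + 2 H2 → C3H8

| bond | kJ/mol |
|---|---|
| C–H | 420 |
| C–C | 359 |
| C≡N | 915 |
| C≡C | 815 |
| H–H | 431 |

ΔH ≈ −362 kJ

Bonds broken (reactants):
  C≡C: 1 × 815 = 815
  C–C: 1 × 359 = 359
  C–H: 4 × 420 = 1680
  H–H: 2 × 431 = 862
  Σ(broken) = 3716 kJ
Bonds formed (products):
  C–C: 2 × 359 = 718
  C–H: 8 × 420 = 3360
  Σ(formed) = 4078 kJ
ΔH = Σ(broken) − Σ(formed) = 3716 − 4078 = −362 kJ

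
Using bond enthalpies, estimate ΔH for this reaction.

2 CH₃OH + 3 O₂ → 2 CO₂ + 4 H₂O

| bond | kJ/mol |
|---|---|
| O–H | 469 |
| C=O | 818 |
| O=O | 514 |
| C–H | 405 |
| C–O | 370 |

Bonds broken (reactants):
  C–H: 6 × 405 = 2430
  C–O: 2 × 370 = 740
  O–H: 2 × 469 = 938
  O=O: 3 × 514 = 1542
  Σ(broken) = 5650 kJ
Bonds formed (products):
  C=O: 4 × 818 = 3272
  O–H: 8 × 469 = 3752
  Σ(formed) = 7024 kJ
ΔH = Σ(broken) − Σ(formed) = 5650 − 7024 = −1374 kJ

ΔH ≈ −1374 kJ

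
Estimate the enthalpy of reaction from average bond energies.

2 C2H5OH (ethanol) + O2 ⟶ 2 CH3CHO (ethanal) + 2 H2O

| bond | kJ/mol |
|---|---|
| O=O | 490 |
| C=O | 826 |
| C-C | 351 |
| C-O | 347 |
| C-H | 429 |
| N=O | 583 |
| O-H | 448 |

ΔH ≈ −506 kJ

Bonds broken (reactants):
  C-C: 2 × 351 = 702
  C-H: 10 × 429 = 4290
  C-O: 2 × 347 = 694
  O-H: 2 × 448 = 896
  O=O: 1 × 490 = 490
  Σ(broken) = 7072 kJ
Bonds formed (products):
  C-C: 2 × 351 = 702
  C-H: 8 × 429 = 3432
  C=O: 2 × 826 = 1652
  O-H: 4 × 448 = 1792
  Σ(formed) = 7578 kJ
ΔH = Σ(broken) − Σ(formed) = 7072 − 7578 = −506 kJ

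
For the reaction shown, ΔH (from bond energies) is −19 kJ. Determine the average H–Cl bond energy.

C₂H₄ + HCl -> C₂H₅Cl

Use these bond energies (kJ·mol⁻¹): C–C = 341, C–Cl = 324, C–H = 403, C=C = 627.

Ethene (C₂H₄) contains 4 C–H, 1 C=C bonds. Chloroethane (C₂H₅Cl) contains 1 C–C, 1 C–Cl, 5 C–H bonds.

Let D be the H–Cl bond energy.
Σ(broken) = 4×403 + 1×627 + 1×D = 2239 + D
Σ(formed) = 1×341 + 1×324 + 5×403 = 2680
ΔH = Σ(broken) − Σ(formed) = (2239 + D) − (2680) = −441 + D
Setting this equal to −19 kJ gives D = 422 kJ/mol.

D(H–Cl) ≈ 422 kJ/mol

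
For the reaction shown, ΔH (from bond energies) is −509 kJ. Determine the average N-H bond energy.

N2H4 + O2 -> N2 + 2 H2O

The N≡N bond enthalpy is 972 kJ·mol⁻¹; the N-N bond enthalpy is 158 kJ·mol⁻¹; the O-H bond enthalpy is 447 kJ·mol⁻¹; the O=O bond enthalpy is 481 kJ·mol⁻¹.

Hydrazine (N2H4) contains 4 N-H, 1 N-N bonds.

D(N-H) ≈ 403 kJ/mol

Let D be the N-H bond energy.
Σ(broken) = 4×D + 1×158 + 1×481 = 639 + 4D
Σ(formed) = 1×972 + 4×447 = 2760
ΔH = Σ(broken) − Σ(formed) = (639 + 4D) − (2760) = −2121 + 4D
Setting this equal to −509 kJ gives 4D = 1612, so D = 403 kJ/mol.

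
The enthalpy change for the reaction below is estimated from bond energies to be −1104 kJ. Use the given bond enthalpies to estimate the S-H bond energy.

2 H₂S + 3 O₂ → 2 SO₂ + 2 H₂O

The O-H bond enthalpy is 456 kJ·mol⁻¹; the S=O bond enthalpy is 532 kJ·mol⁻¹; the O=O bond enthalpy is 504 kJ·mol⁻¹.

Let D be the S-H bond energy.
Σ(broken) = 3×504 + 4×D = 1512 + 4D
Σ(formed) = 4×456 + 4×532 = 3952
ΔH = Σ(broken) − Σ(formed) = (1512 + 4D) − (3952) = −2440 + 4D
Setting this equal to −1104 kJ gives 4D = 1336, so D = 334 kJ/mol.

D(S-H) ≈ 334 kJ/mol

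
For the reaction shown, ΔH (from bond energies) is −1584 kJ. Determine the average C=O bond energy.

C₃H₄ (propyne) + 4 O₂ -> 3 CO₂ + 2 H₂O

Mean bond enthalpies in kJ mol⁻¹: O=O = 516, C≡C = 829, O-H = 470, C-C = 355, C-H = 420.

Let D be the C=O bond energy.
Σ(broken) = 1×829 + 1×355 + 4×420 + 4×516 = 4928
Σ(formed) = 6×D + 4×470 = 1880 + 6D
ΔH = Σ(broken) − Σ(formed) = (4928) − (1880 + 6D) = +3048 − 6D
Setting this equal to −1584 kJ gives 6D = 4632, so D = 772 kJ/mol.

D(C=O) ≈ 772 kJ/mol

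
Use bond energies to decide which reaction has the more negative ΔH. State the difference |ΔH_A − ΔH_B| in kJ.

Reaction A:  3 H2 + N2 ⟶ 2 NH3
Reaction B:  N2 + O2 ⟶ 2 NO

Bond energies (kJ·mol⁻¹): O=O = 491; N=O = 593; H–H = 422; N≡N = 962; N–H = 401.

Reaction A, by 445 kJ

Reaction A:
  Bonds broken (reactants):
    H–H: 3 × 422 = 1266
    N≡N: 1 × 962 = 962
    Σ(broken) = 2228 kJ
  Bonds formed (products):
    N–H: 6 × 401 = 2406
    Σ(formed) = 2406 kJ
  ΔH_A = 2228 − 2406 = −178 kJ
Reaction B:
  Bonds broken (reactants):
    N≡N: 1 × 962 = 962
    O=O: 1 × 491 = 491
    Σ(broken) = 1453 kJ
  Bonds formed (products):
    N=O: 2 × 593 = 1186
    Σ(formed) = 1186 kJ
  ΔH_B = 1453 − 1186 = +267 kJ
ΔH_A − ΔH_B = −445 kJ, so reaction A has the more negative ΔH; |ΔH_A − ΔH_B| = 445 kJ.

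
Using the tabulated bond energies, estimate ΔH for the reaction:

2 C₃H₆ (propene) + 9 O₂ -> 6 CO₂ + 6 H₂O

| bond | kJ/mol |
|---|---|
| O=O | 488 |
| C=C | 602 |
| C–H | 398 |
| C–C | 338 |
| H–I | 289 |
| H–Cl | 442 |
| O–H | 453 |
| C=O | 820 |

Bonds broken (reactants):
  C–C: 2 × 338 = 676
  C–H: 12 × 398 = 4776
  C=C: 2 × 602 = 1204
  O=O: 9 × 488 = 4392
  Σ(broken) = 11048 kJ
Bonds formed (products):
  C=O: 12 × 820 = 9840
  O–H: 12 × 453 = 5436
  Σ(formed) = 15276 kJ
ΔH = Σ(broken) − Σ(formed) = 11048 − 15276 = −4228 kJ

ΔH ≈ −4228 kJ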